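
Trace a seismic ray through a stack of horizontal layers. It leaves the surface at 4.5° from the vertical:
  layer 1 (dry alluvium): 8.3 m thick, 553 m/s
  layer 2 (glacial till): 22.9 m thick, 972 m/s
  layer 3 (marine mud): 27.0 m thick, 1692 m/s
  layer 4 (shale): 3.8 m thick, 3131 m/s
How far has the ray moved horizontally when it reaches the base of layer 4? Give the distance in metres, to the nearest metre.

Apply Snell's law at each interface; in layer i the horizontal offset is hᵢ·tan θᵢ.
Layer 1: θ = 4.50°; offset = 8.3·tan 4.50° = 0.653 m.
Layer 2: sin θ = 972·sin 4.5°/553 = 0.1379, θ = 7.93°; offset = 22.9·tan 7.93° = 3.189 m.
Layer 3: sin θ = 1692·sin 4.5°/553 = 0.2401, θ = 13.89°; offset = 27.0·tan 13.89° = 6.677 m.
Layer 4: sin θ = 3131·sin 4.5°/553 = 0.4442, θ = 26.37°; offset = 3.8·tan 26.37° = 1.884 m.
Summing the layer offsets gives 12.403 m.

12 m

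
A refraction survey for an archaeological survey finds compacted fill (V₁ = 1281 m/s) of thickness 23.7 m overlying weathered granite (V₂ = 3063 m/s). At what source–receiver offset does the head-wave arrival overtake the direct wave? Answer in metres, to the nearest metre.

74 m

θ_c = arcsin(1281/3063) = 24.72°, so cos θ_c = 0.9083 and tᵢ = 2h cos θ_c/V₁ = 0.0336 s.
At crossover x/V₁ = x/V₂ + tᵢ ⇒ x = tᵢ/(1/V₁ − 1/V₂) = 0.03361/(7.8064e-04 − 3.2648e-04) = 74.01 m.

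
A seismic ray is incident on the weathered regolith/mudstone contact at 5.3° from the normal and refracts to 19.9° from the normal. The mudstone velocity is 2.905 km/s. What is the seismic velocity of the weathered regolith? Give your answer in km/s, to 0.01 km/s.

sin 5.3° = 0.0924; sin 19.9° = 0.3404.
V₁ = V₂·(sin θ₁/sin θ₂) = 2.905·(0.0924/0.3404) = 0.79 km/s.

0.79 km/s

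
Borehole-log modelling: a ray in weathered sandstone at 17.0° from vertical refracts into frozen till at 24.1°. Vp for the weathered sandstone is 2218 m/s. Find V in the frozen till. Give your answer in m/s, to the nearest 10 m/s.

3100 m/s

sin 17.0° = 0.2924; sin 24.1° = 0.4083.
V₂ = V₁·(sin θ₂/sin θ₁) = 2218·(0.4083/0.2924) = 3097.69 m/s.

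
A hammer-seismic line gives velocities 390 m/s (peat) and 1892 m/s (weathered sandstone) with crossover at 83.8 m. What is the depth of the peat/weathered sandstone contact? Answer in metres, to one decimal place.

34.0 m

x_cross = 2h·√((V₂+V₁)/(V₂−V₁)) → h = x_cross / (2·√((V₂+V₁)/(V₂−V₁))).
√((V₂+V₁)/(V₂−V₁)) = √((1892+390)/(1892−390)) = 1.2326.
h = 83.8 / (2·1.2326) = 33.99 m.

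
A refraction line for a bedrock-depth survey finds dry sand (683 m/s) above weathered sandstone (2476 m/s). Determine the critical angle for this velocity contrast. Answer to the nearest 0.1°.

Critical incidence: sin θ_c = V₁/V₂ = 683/2476 = 0.2758.
θ_c = arcsin 0.2758 = 16.01°.

16.0°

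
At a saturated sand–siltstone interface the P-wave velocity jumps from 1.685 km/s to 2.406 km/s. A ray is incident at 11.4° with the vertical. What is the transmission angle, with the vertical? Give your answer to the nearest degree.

sin θ₁/V₁ = sin θ₂/V₂ ⇒ sin θ₂ = 2.406·sin 11.4°/1.685 = 2.406·0.1977/1.685 = 0.2822.
θ₂ = arcsin 0.2822 = 16.39° from the normal.

16°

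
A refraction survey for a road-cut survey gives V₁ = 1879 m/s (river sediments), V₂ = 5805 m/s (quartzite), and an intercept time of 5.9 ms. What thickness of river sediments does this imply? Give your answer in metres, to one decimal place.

5.9 m

h = tᵢ·V₁·V₂ / (2·√(V₂²−V₁²)).
√(V₂²−V₁²) = √(5805² − 1879²) = 5492.5 m/s.
h = 0.0059 s × 1879 × 5805 / (2 × 5492.5) = 5.86 m.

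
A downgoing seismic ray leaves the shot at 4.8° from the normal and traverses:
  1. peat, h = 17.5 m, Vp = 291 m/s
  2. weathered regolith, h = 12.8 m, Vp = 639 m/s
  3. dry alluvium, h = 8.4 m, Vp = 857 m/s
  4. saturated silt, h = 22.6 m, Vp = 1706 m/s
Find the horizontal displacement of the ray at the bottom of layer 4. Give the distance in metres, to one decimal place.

18.7 m

Apply Snell's law at each interface; in layer i the horizontal offset is hᵢ·tan θᵢ.
Layer 1: θ = 4.80°; offset = 17.5·tan 4.80° = 1.470 m.
Layer 2: sin θ = 639·sin 4.8°/291 = 0.1837, θ = 10.59°; offset = 12.8·tan 10.59° = 2.393 m.
Layer 3: sin θ = 857·sin 4.8°/291 = 0.2464, θ = 14.27°; offset = 8.4·tan 14.27° = 2.136 m.
Layer 4: sin θ = 1706·sin 4.8°/291 = 0.4906, θ = 29.38°; offset = 22.6·tan 29.38° = 12.723 m.
Σ offsets = 18.721 m.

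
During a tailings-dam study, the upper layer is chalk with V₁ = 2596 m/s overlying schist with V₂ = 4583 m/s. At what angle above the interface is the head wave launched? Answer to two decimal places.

55.50°

Critical incidence: sin θ_c = V₁/V₂ = 2596/4583 = 0.5664.
θ_c = arcsin 0.5664 = 34.50°.
Measured from the interface: 90° − 34.50° = 55.50°.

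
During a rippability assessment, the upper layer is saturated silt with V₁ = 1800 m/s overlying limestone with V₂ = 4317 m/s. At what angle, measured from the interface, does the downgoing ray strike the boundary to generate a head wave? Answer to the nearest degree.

At critical incidence the refracted ray runs along the interface (θ₂ = 90°), so sin θ_c = V₁/V₂.
θ_c = arcsin(1800/4317) = arcsin 0.4170 = 24.64°.
Measured from the interface: 90° − 24.64° = 65.36°.

65°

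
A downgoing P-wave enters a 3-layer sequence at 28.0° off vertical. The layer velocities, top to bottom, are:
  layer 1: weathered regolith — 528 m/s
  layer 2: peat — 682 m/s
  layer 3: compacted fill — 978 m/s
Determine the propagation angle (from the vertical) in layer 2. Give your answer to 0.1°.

37.3°

Ray parameter p = sin 28.0° / 528 = 8.8915e-04 s/m.
sin θ_2 = p·V_2 = 8.8915e-04 × 682 = 0.6064.
θ_2 = arcsin 0.6064 = 37.33°.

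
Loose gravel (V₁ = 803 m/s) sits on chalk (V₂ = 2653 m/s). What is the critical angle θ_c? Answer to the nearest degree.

18°

At critical incidence the refracted ray runs along the interface (θ₂ = 90°), so sin θ_c = V₁/V₂.
θ_c = arcsin(803/2653) = arcsin 0.3027 = 17.62°.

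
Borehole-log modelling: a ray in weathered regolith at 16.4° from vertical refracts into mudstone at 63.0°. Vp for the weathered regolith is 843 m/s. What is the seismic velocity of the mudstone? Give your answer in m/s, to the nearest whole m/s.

2660 m/s

Snell's law: sin 16.4°/V₁ = sin 63.0°/V₂.
V₂ = V₁·sin 63.0°/sin 16.4° = 843 × 3.1558 = 2660.32 m/s.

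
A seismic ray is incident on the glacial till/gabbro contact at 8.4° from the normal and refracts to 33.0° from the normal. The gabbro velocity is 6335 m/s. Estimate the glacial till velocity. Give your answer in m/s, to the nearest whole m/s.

1699 m/s

sin 8.4° = 0.1461; sin 33.0° = 0.5446.
V₁ = V₂·(sin θ₁/sin θ₂) = 6335·(0.1461/0.5446) = 1699.17 m/s.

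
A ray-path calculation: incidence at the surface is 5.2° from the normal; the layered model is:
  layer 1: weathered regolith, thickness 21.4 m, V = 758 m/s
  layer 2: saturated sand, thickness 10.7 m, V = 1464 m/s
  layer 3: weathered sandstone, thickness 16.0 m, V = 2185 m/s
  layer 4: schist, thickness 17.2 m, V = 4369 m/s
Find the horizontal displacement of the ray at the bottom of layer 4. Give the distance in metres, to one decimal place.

Apply Snell's law at each interface; in layer i the horizontal offset is hᵢ·tan θᵢ.
Layer 1: θ = 5.20°; offset = 21.4·tan 5.20° = 1.948 m.
Layer 2: sin θ = 1464·sin 5.2°/758 = 0.1750, θ = 10.08°; offset = 10.7·tan 10.08° = 1.902 m.
Layer 3: sin θ = 2185·sin 5.2°/758 = 0.2613, θ = 15.14°; offset = 16.0·tan 15.14° = 4.330 m.
Layer 4: sin θ = 4369·sin 5.2°/758 = 0.5224, θ = 31.49°; offset = 17.2·tan 31.49° = 10.537 m.
Σ offsets = 18.718 m.

18.7 m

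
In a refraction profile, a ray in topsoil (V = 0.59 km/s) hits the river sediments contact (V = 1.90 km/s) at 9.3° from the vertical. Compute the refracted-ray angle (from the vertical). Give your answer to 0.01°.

31.36°

Snell's law: sin θ₂ = (V₂/V₁)·sin θ₁ = (1.90/0.59)·sin 9.3° = 0.5204.
θ₂ = arcsin 0.5204 = 31.36° from the normal.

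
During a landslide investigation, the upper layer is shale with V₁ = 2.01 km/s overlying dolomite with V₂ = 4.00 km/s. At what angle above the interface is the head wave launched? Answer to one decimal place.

59.8°

Critical incidence: sin θ_c = V₁/V₂ = 2.01/4.00 = 0.5025.
θ_c = arcsin 0.5025 = 30.17°.
Measured from the interface: 90° − 30.17° = 59.83°.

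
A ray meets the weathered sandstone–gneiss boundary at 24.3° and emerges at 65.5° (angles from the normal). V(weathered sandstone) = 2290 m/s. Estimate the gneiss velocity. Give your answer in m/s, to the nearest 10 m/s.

Snell's law: sin 24.3°/V₁ = sin 65.5°/V₂.
V₂ = V₁·sin 65.5°/sin 24.3° = 2290 × 2.2113 = 5063.76 m/s.

5060 m/s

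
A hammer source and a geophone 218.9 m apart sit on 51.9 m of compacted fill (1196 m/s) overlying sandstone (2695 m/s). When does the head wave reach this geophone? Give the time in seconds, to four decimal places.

0.1590 s

θ_c = arcsin(V₁/V₂) = arcsin(1196/2695) = 26.35°, cos θ_c = 0.8961.
Intercept time tᵢ = 2h cos θ_c / V₁ = 2·51.9·0.8961/1196 = 0.07777 s.
t = x/V₂ + tᵢ = 218.9/2695 + 0.07777 = 0.15900 s.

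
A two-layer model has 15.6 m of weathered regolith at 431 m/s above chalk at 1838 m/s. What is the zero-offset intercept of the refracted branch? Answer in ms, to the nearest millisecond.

70 ms

tᵢ = 2h·√(V₂²−V₁²)/(V₁V₂).
√(V₂²−V₁²) = √(1838²−431²) = 1786.8 m/s.
tᵢ = 2·15.6·1786.8/(431·1838) = 0.07037 s.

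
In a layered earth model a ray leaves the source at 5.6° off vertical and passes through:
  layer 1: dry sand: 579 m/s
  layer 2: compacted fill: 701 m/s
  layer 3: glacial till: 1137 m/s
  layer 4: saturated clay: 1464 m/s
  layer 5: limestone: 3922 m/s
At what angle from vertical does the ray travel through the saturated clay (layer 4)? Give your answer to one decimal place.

14.3°

Snell's law across each interface conserves sin θ / V, so sin θ_4 = V_4·sin θ₁/V₁.
sin θ_4 = 1464 × sin 5.6° / 579 = 0.2467.
θ_4 = 14.28° from the vertical.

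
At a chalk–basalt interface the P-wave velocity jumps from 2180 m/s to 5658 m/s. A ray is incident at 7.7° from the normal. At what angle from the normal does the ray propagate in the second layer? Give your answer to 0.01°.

20.35°

sin θ₁/V₁ = sin θ₂/V₂ ⇒ sin θ₂ = 5658·sin 7.7°/2180 = 5658·0.1340/2180 = 0.3477.
θ₂ = arcsin 0.3477 = 20.35° from the normal.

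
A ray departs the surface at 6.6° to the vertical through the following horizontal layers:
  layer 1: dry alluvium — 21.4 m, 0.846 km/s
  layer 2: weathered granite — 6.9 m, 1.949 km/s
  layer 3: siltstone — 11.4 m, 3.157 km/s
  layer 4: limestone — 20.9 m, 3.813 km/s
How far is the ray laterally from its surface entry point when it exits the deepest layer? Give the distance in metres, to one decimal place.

22.4 m

p = sin θ₁/V₁ = sin 6.6°/0.846 = 1.3586e-01 s/km is conserved through the stack.
Layer 1: θ = 6.60°; offset = 21.4·tan 6.60° = 2.476 m.
Layer 2: sin θ = p·1.949 = 0.2648 → θ = 15.35°; offset = 6.9·tan 15.35° = 1.895 m.
Layer 3: sin θ = p·3.157 = 0.4289 → θ = 25.40°; offset = 11.4·tan 25.40° = 5.413 m.
Layer 4: sin θ = p·3.813 = 0.5180 → θ = 31.20°; offset = 20.9·tan 31.20° = 12.658 m.
Total horizontal offset = 22.441 m.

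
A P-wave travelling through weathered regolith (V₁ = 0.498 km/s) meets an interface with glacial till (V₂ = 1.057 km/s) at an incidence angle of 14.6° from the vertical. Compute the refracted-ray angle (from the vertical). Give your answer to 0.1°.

32.3°

sin θ₁/V₁ = sin θ₂/V₂ ⇒ sin θ₂ = 1.057·sin 14.6°/0.498 = 1.057·0.2521/0.498 = 0.5350.
θ₂ = sin⁻¹(0.5350) = 32.34° (from vertical).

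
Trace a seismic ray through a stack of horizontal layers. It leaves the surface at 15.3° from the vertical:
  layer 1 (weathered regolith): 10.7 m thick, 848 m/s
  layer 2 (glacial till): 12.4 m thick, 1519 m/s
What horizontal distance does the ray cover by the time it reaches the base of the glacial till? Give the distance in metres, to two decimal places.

9.58 m

Apply Snell's law at each interface; in layer i the horizontal offset is hᵢ·tan θᵢ.
Layer 1: θ = 15.30°; offset = 10.7·tan 15.30° = 2.9272 m.
Layer 2: sin θ = 1519·sin 15.3°/848 = 0.4727, θ = 28.21°; offset = 12.4·tan 28.21° = 6.6510 m.
Total horizontal offset = 9.5781 m.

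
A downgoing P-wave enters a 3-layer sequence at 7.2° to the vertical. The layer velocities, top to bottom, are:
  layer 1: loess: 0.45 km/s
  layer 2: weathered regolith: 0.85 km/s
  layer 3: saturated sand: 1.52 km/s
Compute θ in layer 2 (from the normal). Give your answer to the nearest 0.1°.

Ray parameter p = sin 7.2° / 0.45 = 2.7852e-01 s/km.
sin θ_2 = p·V_2 = 2.7852e-01 × 0.85 = 0.2367.
θ_2 = 13.69° from the vertical.

13.7°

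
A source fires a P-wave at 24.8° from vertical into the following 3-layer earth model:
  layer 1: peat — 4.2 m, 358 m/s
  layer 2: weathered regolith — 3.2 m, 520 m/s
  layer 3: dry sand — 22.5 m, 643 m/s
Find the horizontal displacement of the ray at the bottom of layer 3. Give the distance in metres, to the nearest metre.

30 m

Ray parameter p = sin 24.8° / 358 m/s = 1.1717e-03 s/m.
Layer 1: θ = 24.80°; offset = 4.2·tan 24.80° = 1.941 m.
Layer 2: sin θ = p·520 = 0.6093 → θ = 37.54°; offset = 3.2·tan 37.54° = 2.459 m.
Layer 3: sin θ = p·643 = 0.7534 → θ = 48.88°; offset = 22.5·tan 48.88° = 25.777 m.
Summing the layer offsets gives 30.177 m.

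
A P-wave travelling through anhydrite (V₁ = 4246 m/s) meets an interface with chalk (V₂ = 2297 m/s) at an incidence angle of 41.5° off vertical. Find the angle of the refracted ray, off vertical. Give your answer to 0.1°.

Snell's law: sin θ₂ = (V₂/V₁)·sin θ₁ = (2297/4246)·sin 41.5° = 0.3585.
θ₂ = arcsin 0.3585 = 21.01° from the normal.

21.0°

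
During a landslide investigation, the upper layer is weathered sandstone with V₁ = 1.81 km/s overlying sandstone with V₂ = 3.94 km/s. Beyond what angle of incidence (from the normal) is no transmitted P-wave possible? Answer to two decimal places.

At critical incidence the refracted ray runs along the interface (θ₂ = 90°), so sin θ_c = V₁/V₂.
θ_c = arcsin(1.81/3.94) = arcsin 0.4594 = 27.35°.

27.35°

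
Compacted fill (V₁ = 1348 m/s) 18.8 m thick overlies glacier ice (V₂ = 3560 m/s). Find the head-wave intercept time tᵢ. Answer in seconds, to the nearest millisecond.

tᵢ = 2h·√(V₂²−V₁²)/(V₁V₂).
√(V₂²−V₁²) = √(3560²−1348²) = 3294.9 m/s.
tᵢ = 2·18.8·3294.9/(1348·3560) = 0.02582 s.

0.026 s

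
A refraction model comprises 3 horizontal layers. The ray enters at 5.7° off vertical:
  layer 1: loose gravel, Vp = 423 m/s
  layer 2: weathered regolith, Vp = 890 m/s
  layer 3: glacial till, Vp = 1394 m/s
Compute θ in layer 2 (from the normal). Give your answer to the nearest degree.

12°

Snell's law across each interface conserves sin θ / V, so sin θ_2 = V_2·sin θ₁/V₁.
sin θ_2 = 890 × sin 5.7° / 423 = 0.2090.
θ_2 = arcsin 0.2090 = 12.06°.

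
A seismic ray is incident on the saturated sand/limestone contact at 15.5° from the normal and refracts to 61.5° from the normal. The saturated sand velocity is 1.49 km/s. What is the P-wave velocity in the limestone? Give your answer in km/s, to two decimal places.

4.90 km/s

Snell's law: sin 15.5°/V₁ = sin 61.5°/V₂.
V₂ = V₁·sin 61.5°/sin 15.5° = 1.49 × 3.2885 = 4.90 km/s.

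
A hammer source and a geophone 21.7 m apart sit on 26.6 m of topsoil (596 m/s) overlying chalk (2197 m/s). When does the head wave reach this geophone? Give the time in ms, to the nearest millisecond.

θ_c = arcsin(V₁/V₂) = arcsin(596/2197) = 15.74°, cos θ_c = 0.9625.
Intercept time tᵢ = 2h cos θ_c / V₁ = 2·26.6·0.9625/596 = 0.08591 s.
t = x/V₂ + tᵢ = 21.7/2197 + 0.08591 = 0.09579 s.

96 ms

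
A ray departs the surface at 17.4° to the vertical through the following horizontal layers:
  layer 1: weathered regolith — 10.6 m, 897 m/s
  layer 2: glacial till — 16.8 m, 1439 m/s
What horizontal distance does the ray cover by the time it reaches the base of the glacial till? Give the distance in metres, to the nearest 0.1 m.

12.5 m

Apply Snell's law at each interface; in layer i the horizontal offset is hᵢ·tan θᵢ.
Layer 1: θ = 17.40°; offset = 10.6·tan 17.40° = 3.322 m.
Layer 2: sin θ = 1439·sin 17.4°/897 = 0.4797, θ = 28.67°; offset = 16.8·tan 28.67° = 9.186 m.
Σ offsets = 12.507 m.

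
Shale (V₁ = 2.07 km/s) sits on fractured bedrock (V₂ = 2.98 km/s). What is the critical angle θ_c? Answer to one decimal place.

44.0°

Critical incidence: sin θ_c = V₁/V₂ = 2.07/2.98 = 0.6946.
θ_c = arcsin 0.6946 = 44.00°.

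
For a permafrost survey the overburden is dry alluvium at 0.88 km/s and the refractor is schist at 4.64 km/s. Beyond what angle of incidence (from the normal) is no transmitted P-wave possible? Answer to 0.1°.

10.9°

Critical incidence: sin θ_c = V₁/V₂ = 0.88/4.64 = 0.1897.
θ_c = arcsin 0.1897 = 10.93°.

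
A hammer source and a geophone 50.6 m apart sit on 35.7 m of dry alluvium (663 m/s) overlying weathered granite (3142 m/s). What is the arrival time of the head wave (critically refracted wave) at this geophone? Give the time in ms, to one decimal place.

θ_c = arcsin(V₁/V₂) = arcsin(663/3142) = 12.18°, cos θ_c = 0.9775.
Intercept time tᵢ = 2h cos θ_c / V₁ = 2·35.7·0.9775/663 = 0.10527 s.
t = x/V₂ + tᵢ = 50.6/3142 + 0.10527 = 0.12137 s.

121.4 ms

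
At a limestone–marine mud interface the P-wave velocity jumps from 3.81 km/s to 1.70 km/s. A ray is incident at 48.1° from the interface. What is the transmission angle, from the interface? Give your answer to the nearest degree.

Angle from the normal: 90° − 48.1° = 41.9°.
sin θ₁/V₁ = sin θ₂/V₂ ⇒ sin θ₂ = 1.70·sin 41.9°/3.81 = 1.70·0.6678/3.81 = 0.2980.
θ₂ = arcsin 0.2980 = 17.34° from the normal.
From the interface: 90° − 17.34° = 72.66°.

73°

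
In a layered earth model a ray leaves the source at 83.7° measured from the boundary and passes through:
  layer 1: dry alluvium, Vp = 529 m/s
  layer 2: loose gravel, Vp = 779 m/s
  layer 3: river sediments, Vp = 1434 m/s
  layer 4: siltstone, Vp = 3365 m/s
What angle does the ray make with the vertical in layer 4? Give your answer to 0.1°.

44.3°

From the normal: θ₁ = 90° − 83.7° = 6.3°.
Ray parameter p = sin 6.3° / 529 = 2.0744e-04 s/m.
sin θ_4 = p·V_4 = 2.0744e-04 × 3365 = 0.6980.
θ_4 = arcsin 0.6980 = 44.27°.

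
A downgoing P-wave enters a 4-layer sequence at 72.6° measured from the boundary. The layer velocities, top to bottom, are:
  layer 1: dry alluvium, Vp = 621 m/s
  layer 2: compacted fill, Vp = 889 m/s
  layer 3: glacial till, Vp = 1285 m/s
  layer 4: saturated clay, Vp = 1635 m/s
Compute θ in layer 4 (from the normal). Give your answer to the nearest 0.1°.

From the normal: θ₁ = 90° − 72.6° = 17.4°.
Snell's law across each interface conserves sin θ / V, so sin θ_4 = V_4·sin θ₁/V₁.
sin θ_4 = 1635 × sin 17.4° / 621 = 0.7873.
θ_4 = arcsin 0.7873 = 51.94°.

51.9°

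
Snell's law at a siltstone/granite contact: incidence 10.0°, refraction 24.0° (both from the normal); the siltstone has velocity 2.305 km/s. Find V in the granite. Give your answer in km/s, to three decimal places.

sin 10.0° = 0.1736; sin 24.0° = 0.4067.
V₂ = V₁·(sin θ₂/sin θ₁) = 2.305·(0.4067/0.1736) = 5.399 km/s.

5.399 km/s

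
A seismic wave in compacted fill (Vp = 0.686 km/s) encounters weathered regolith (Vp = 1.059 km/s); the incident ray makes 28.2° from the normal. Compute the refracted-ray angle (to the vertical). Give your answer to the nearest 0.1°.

46.8°

sin θ₁/V₁ = sin θ₂/V₂ ⇒ sin θ₂ = 1.059·sin 28.2°/0.686 = 1.059·0.4726/0.686 = 0.7295.
θ₂ = sin⁻¹(0.7295) = 46.84° (from vertical).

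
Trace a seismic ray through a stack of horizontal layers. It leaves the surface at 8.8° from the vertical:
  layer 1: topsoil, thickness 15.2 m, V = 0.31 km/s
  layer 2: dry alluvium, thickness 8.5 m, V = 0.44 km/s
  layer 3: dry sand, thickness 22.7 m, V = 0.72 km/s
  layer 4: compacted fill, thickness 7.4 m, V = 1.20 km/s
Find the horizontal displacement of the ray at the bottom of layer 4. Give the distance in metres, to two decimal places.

Apply Snell's law at each interface; in layer i the horizontal offset is hᵢ·tan θᵢ.
Layer 1: θ = 8.80°; offset = 15.2·tan 8.80° = 2.3531 m.
Layer 2: sin θ = 0.44·sin 8.8°/0.31 = 0.2171, θ = 12.54°; offset = 8.5·tan 12.54° = 1.8908 m.
Layer 3: sin θ = 0.72·sin 8.8°/0.31 = 0.3553, θ = 20.81°; offset = 22.7·tan 20.81° = 8.6289 m.
Layer 4: sin θ = 1.20·sin 8.8°/0.31 = 0.5922, θ = 36.31°; offset = 7.4·tan 36.31° = 5.4385 m.
Σ offsets = 18.3113 m.

18.31 m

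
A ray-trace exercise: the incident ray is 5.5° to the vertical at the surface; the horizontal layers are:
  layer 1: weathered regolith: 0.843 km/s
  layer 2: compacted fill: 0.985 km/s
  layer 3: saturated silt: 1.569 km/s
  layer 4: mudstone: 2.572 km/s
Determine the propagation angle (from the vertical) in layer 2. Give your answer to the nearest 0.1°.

Snell's law across each interface conserves sin θ / V, so sin θ_2 = V_2·sin θ₁/V₁.
sin θ_2 = 0.985 × sin 5.5° / 0.843 = 0.1120.
θ_2 = 6.43° from the vertical.

6.4°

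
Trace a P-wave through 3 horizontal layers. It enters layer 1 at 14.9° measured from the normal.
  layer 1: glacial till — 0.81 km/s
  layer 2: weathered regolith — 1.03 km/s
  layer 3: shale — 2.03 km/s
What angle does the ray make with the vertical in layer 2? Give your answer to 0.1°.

Snell's law across each interface conserves sin θ / V, so sin θ_2 = V_2·sin θ₁/V₁.
sin θ_2 = 1.03 × sin 14.9° / 0.81 = 0.3270.
θ_2 = arcsin 0.3270 = 19.09°.

19.1°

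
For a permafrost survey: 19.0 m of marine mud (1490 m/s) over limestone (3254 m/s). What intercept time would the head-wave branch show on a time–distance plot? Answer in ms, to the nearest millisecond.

θ_c = arcsin(V₁/V₂) = arcsin(1490/3254) = 27.25°; cos θ_c = 0.8890.
tᵢ = 2h·cos θ_c / V₁ = 2·19.0·0.8890 / 1490 = 0.02267 s.

23 ms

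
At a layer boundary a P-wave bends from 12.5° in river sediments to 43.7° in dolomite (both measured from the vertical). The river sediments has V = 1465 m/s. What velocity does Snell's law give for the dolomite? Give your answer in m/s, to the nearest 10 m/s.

4680 m/s

sin 12.5° = 0.2164; sin 43.7° = 0.6909.
V₂ = V₁·(sin θ₂/sin θ₁) = 1465·(0.6909/0.2164) = 4676.33 m/s.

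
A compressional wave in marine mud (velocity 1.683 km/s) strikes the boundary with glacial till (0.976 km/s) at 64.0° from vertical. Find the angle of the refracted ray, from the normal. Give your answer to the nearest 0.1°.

31.4°

Snell's law: sin θ₂ = (V₂/V₁)·sin θ₁ = (0.976/1.683)·sin 64.0° = 0.5212.
θ₂ = arcsin 0.5212 = 31.41° from the normal.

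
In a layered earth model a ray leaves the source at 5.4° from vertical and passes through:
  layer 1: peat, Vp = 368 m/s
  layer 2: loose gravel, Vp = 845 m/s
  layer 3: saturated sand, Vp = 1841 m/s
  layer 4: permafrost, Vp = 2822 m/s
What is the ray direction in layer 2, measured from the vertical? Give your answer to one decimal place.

Snell's law across each interface conserves sin θ / V, so sin θ_2 = V_2·sin θ₁/V₁.
sin θ_2 = 845 × sin 5.4° / 368 = 0.2161.
θ_2 = arcsin 0.2161 = 12.48°.

12.5°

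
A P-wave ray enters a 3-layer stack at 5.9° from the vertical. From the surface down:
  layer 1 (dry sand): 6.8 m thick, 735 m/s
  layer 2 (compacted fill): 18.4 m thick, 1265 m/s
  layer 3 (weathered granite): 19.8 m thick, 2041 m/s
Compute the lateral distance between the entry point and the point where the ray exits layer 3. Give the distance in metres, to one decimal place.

9.9 m

p = sin θ₁/V₁ = sin 5.9°/735 = 1.3985e-04 s/m is conserved through the stack.
Layer 1: θ = 5.90°; offset = 6.8·tan 5.90° = 0.703 m.
Layer 2: sin θ = p·1265 = 0.1769 → θ = 10.19°; offset = 18.4·tan 10.19° = 3.307 m.
Layer 3: sin θ = p·2041 = 0.2854 → θ = 16.59°; offset = 19.8·tan 16.59° = 5.897 m.
Summing the layer offsets gives 9.907 m.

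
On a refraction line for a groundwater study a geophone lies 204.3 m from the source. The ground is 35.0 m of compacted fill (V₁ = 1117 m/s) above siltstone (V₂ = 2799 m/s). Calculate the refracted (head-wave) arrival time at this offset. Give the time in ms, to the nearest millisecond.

130 ms

θ_c = arcsin(V₁/V₂) = arcsin(1117/2799) = 23.52°, cos θ_c = 0.9169.
Intercept time tᵢ = 2h cos θ_c / V₁ = 2·35.0·0.9169/1117 = 0.05746 s.
t = x/V₂ + tᵢ = 204.3/2799 + 0.05746 = 0.13045 s.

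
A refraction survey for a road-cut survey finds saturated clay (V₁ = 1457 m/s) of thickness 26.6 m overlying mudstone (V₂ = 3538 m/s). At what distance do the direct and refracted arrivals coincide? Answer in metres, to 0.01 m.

θ_c = arcsin(1457/3538) = 24.32°, so cos θ_c = 0.9113 and tᵢ = 2h cos θ_c/V₁ = 0.0333 s.
At crossover x/V₁ = x/V₂ + tᵢ ⇒ x = tᵢ/(1/V₁ − 1/V₂) = 0.03327/(6.8634e-04 − 2.8265e-04) = 82.42 m.

82.42 m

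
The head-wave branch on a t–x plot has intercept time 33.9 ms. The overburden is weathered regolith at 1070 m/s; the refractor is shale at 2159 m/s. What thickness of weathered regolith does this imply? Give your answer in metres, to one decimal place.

h = tᵢ·V₁·V₂ / (2·√(V₂²−V₁²)).
√(V₂²−V₁²) = √(2159² − 1070²) = 1875.2 m/s.
h = 0.0339 s × 1070 × 2159 / (2 × 1875.2) = 20.88 m.

20.9 m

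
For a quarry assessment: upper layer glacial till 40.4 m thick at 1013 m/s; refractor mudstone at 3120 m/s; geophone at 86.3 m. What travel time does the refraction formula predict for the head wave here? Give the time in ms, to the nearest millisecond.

θ_c = arcsin(V₁/V₂) = arcsin(1013/3120) = 18.95°, cos θ_c = 0.9458.
Intercept time tᵢ = 2h cos θ_c / V₁ = 2·40.4·0.9458/1013 = 0.07544 s.
t = x/V₂ + tᵢ = 86.3/3120 + 0.07544 = 0.10310 s.

103 ms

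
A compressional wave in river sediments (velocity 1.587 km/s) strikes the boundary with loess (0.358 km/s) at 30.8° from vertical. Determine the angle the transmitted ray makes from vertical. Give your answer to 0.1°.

Snell's law: sin θ₂ = (V₂/V₁)·sin θ₁ = (0.358/1.587)·sin 30.8° = 0.1155.
θ₂ = arcsin 0.1155 = 6.63° from the normal.

6.6°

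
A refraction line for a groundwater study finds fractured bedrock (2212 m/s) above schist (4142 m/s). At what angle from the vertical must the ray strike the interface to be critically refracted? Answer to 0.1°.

32.3°

Critical incidence: sin θ_c = V₁/V₂ = 2212/4142 = 0.5340.
θ_c = arcsin 0.5340 = 32.28°.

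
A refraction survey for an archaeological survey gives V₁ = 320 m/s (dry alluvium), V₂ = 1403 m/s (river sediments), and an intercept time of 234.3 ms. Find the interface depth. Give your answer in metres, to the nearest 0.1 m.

38.5 m

h = tᵢ·V₁·V₂ / (2·√(V₂²−V₁²)).
√(V₂²−V₁²) = √(1403² − 320²) = 1366.0 m/s.
h = 0.2343 s × 320 × 1403 / (2 × 1366.0) = 38.50 m.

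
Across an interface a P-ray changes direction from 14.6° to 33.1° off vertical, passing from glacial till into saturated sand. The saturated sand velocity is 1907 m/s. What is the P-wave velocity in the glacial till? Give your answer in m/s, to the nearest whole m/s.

880 m/s

sin 14.6° = 0.2521; sin 33.1° = 0.5461.
V₁ = V₂·(sin θ₁/sin θ₂) = 1907·(0.2521/0.5461) = 880.23 m/s.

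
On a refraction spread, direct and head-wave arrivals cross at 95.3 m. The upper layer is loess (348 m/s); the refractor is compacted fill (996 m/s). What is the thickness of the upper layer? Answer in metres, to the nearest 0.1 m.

x_cross = 2h·√((V₂+V₁)/(V₂−V₁)) → h = x_cross / (2·√((V₂+V₁)/(V₂−V₁))).
√((V₂+V₁)/(V₂−V₁)) = √((996+348)/(996−348)) = 1.4402.
h = 95.3 / (2·1.4402) = 33.09 m.

33.1 m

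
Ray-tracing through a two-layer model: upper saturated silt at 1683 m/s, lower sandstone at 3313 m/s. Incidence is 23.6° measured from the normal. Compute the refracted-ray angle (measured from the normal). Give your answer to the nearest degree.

sin θ₁/V₁ = sin θ₂/V₂ ⇒ sin θ₂ = 3313·sin 23.6°/1683 = 3313·0.4003/1683 = 0.7881.
θ₂ = sin⁻¹(0.7881) = 52.01° (from vertical).

52°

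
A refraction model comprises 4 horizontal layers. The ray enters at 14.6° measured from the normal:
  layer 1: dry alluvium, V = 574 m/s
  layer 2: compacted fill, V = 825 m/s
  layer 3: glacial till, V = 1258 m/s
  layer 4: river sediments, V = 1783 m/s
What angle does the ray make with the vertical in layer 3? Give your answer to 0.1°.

33.5°

Snell's law across each interface conserves sin θ / V, so sin θ_3 = V_3·sin θ₁/V₁.
sin θ_3 = 1258 × sin 14.6° / 574 = 0.5524.
θ_3 = 33.53° from the vertical.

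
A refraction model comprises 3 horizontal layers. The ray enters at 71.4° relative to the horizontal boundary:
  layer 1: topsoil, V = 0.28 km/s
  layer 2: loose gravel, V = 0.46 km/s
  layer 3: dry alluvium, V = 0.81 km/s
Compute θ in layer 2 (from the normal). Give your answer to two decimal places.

From the normal: θ₁ = 90° − 71.4° = 18.6°.
Ray parameter p = sin 18.6° / 0.28 = 1.1391e+00 s/km.
sin θ_2 = p·V_2 = 1.1391e+00 × 0.46 = 0.5240.
θ_2 = 31.60° from the vertical.

31.60°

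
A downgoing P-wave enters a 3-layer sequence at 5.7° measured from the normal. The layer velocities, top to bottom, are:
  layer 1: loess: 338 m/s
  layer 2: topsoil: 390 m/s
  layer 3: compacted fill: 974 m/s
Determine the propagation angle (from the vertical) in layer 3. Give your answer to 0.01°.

Snell's law across each interface conserves sin θ / V, so sin θ_3 = V_3·sin θ₁/V₁.
sin θ_3 = 974 × sin 5.7° / 338 = 0.2862.
θ_3 = 16.63° from the vertical.

16.63°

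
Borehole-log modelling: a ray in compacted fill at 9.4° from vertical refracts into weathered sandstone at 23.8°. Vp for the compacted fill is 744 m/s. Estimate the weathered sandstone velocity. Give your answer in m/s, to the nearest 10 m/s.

1840 m/s

Snell's law: sin 9.4°/V₁ = sin 23.8°/V₂.
V₂ = V₁·sin 23.8°/sin 9.4° = 744 × 2.4708 = 1838.27 m/s.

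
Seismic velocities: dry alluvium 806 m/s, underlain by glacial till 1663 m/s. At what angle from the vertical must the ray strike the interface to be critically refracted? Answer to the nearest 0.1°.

At critical incidence the refracted ray runs along the interface (θ₂ = 90°), so sin θ_c = V₁/V₂.
θ_c = arcsin(806/1663) = arcsin 0.4847 = 28.99°.

29.0°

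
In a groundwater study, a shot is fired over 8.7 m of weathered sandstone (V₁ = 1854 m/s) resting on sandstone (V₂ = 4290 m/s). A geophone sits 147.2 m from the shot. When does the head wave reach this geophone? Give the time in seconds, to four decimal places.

0.0428 s

t = x/V₂ + 2h·√(V₂²−V₁²)/(V₁V₂).
√(V₂²−V₁²) = √(4290²−1854²) = 3868.7 m/s; delay term = 2·8.7·3868.7/(1854·4290) = 0.00846 s.
t = 147.2/4290 + 0.00846 = 0.04278 s.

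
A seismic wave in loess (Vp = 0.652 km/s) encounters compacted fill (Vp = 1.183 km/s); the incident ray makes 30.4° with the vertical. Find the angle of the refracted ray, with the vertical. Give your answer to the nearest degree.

67°

sin θ₁/V₁ = sin θ₂/V₂ ⇒ sin θ₂ = 1.183·sin 30.4°/0.652 = 1.183·0.5060/0.652 = 0.9182.
θ₂ = arcsin 0.9182 = 66.66° from the normal.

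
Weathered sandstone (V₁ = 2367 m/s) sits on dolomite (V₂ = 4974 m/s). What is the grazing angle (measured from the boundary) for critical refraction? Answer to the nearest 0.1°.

At critical incidence the refracted ray runs along the interface (θ₂ = 90°), so sin θ_c = V₁/V₂.
θ_c = arcsin(2367/4974) = arcsin 0.4759 = 28.42°.
Measured from the interface: 90° − 28.42° = 61.58°.

61.6°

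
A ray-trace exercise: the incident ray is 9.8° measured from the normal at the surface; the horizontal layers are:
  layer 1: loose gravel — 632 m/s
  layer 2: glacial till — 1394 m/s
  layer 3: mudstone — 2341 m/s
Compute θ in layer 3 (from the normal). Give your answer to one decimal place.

Snell's law across each interface conserves sin θ / V, so sin θ_3 = V_3·sin θ₁/V₁.
sin θ_3 = 2341 × sin 9.8° / 632 = 0.6305.
θ_3 = 39.09° from the vertical.

39.1°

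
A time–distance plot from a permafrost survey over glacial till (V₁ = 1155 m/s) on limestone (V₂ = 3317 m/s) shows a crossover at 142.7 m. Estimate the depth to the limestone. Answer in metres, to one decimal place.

49.6 m

h = (x_cross/2)·√((V₂−V₁)/(V₂+V₁)).
(V₂−V₁)/(V₂+V₁) = (3317−1155)/(3317+1155) = 0.4835; √ = 0.6953.
h = (142.7/2)·0.6953 = 49.61 m.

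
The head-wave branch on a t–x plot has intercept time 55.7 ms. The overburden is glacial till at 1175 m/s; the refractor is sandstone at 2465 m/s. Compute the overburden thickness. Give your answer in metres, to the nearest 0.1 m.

h = tᵢ·V₁·V₂ / (2·√(V₂²−V₁²)).
√(V₂²−V₁²) = √(2465² − 1175²) = 2166.9 m/s.
h = 0.0557 s × 1175 × 2465 / (2 × 2166.9) = 37.22 m.

37.2 m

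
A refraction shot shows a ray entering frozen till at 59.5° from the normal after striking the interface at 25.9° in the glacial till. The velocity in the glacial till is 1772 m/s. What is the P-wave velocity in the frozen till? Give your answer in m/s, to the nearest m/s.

Snell's law: sin 25.9°/V₁ = sin 59.5°/V₂.
V₂ = V₁·sin 59.5°/sin 25.9° = 1772 × 1.9726 = 3495.42 m/s.

3495 m/s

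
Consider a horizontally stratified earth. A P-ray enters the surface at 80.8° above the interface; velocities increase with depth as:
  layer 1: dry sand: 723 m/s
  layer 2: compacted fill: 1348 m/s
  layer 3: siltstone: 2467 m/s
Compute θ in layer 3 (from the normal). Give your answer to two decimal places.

From the normal: θ₁ = 90° − 80.8° = 9.2°.
Snell's law across each interface conserves sin θ / V, so sin θ_3 = V_3·sin θ₁/V₁.
sin θ_3 = 2467 × sin 9.2° / 723 = 0.5455.
θ_3 = 33.06° from the vertical.

33.06°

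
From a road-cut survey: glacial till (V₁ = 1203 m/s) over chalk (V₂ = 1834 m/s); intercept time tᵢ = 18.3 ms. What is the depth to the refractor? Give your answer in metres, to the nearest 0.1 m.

θ_c = arcsin(1203/1834) = 40.99°; cos θ_c = 0.7548.
tᵢ = 2h cos θ_c/V₁ ⇒ h = tᵢ·V₁/(2 cos θ_c) = 0.0183·1203/(2·0.7548) = 14.58 m.

14.6 m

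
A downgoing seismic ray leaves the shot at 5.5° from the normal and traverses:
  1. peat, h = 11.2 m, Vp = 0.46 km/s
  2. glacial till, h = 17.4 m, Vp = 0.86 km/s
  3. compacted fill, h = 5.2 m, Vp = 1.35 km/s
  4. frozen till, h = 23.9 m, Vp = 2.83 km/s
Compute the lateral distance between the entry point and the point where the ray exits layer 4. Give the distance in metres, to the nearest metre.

23 m

p = sin θ₁/V₁ = sin 5.5°/0.46 = 2.0836e-01 s/km is conserved through the stack.
Layer 1: θ = 5.50°; offset = 11.2·tan 5.50° = 1.078 m.
Layer 2: sin θ = p·0.86 = 0.1792 → θ = 10.32°; offset = 17.4·tan 10.32° = 3.169 m.
Layer 3: sin θ = p·1.35 = 0.2813 → θ = 16.34°; offset = 5.2·tan 16.34° = 1.524 m.
Layer 4: sin θ = p·2.83 = 0.5897 → θ = 36.13°; offset = 23.9·tan 36.13° = 17.449 m.
Summing the layer offsets gives 23.221 m.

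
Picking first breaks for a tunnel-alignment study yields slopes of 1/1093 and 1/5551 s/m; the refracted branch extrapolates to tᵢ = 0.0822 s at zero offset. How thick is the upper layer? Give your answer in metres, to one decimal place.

θ_c = arcsin(1093/5551) = 11.36°; cos θ_c = 0.9804.
tᵢ = 2h cos θ_c/V₁ ⇒ h = tᵢ·V₁/(2 cos θ_c) = 0.0822·1093/(2·0.9804) = 45.82 m.

45.8 m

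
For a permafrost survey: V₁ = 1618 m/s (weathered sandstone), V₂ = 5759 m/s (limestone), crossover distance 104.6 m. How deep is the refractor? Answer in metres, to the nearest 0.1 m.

x_cross = 2h·√((V₂+V₁)/(V₂−V₁)) → h = x_cross / (2·√((V₂+V₁)/(V₂−V₁))).
√((V₂+V₁)/(V₂−V₁)) = √((5759+1618)/(5759−1618)) = 1.3347.
h = 104.6 / (2·1.3347) = 39.18 m.

39.2 m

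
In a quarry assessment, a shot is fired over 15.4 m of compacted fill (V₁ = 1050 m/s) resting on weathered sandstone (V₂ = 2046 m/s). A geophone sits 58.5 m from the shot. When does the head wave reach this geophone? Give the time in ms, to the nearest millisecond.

θ_c = arcsin(V₁/V₂) = arcsin(1050/2046) = 30.88°, cos θ_c = 0.8583.
Intercept time tᵢ = 2h cos θ_c / V₁ = 2·15.4·0.8583/1050 = 0.02518 s.
t = x/V₂ + tᵢ = 58.5/2046 + 0.02518 = 0.05377 s.

54 ms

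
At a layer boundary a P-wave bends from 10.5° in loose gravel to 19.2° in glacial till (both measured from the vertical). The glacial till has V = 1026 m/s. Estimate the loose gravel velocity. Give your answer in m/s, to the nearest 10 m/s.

Snell's law: sin 10.5°/V₁ = sin 19.2°/V₂.
V₁ = V₂·sin 10.5°/sin 19.2° = 1026 × 0.5541 = 568.54 m/s.

570 m/s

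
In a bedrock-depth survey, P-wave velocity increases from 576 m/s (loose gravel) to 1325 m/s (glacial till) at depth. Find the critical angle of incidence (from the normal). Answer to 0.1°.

25.8°

At critical incidence the refracted ray runs along the interface (θ₂ = 90°), so sin θ_c = V₁/V₂.
θ_c = arcsin(576/1325) = arcsin 0.4347 = 25.77°.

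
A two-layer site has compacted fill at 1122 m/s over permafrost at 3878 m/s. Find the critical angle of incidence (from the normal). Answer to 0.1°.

16.8°

At critical incidence the refracted ray runs along the interface (θ₂ = 90°), so sin θ_c = V₁/V₂.
θ_c = arcsin(1122/3878) = arcsin 0.2893 = 16.82°.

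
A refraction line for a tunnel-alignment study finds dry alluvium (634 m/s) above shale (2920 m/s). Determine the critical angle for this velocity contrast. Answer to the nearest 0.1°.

Critical incidence: sin θ_c = V₁/V₂ = 634/2920 = 0.2171.
θ_c = arcsin 0.2171 = 12.54°.

12.5°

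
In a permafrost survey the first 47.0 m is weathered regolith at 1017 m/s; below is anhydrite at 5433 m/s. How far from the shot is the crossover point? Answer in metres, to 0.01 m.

θ_c = arcsin(1017/5433) = 10.79°, so cos θ_c = 0.9823 and tᵢ = 2h cos θ_c/V₁ = 0.0908 s.
At crossover x/V₁ = x/V₂ + tᵢ ⇒ x = tᵢ/(1/V₁ − 1/V₂) = 0.09079/(9.8328e-04 − 1.8406e-04) = 113.60 m.

113.60 m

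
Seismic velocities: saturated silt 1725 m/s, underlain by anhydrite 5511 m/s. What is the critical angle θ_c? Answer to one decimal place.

18.2°

Critical incidence: sin θ_c = V₁/V₂ = 1725/5511 = 0.3130.
θ_c = arcsin 0.3130 = 18.24°.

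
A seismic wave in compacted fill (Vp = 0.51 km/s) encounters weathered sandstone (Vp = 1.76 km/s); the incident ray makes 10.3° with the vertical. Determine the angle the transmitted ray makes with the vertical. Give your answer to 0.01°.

sin θ₁/V₁ = sin θ₂/V₂ ⇒ sin θ₂ = 1.76·sin 10.3°/0.51 = 1.76·0.1788/0.51 = 0.6170.
θ₂ = arcsin 0.6170 = 38.10° from the normal.

38.10°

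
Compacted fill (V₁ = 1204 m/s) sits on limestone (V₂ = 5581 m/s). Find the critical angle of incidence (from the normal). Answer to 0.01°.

Critical incidence: sin θ_c = V₁/V₂ = 1204/5581 = 0.2157.
θ_c = arcsin 0.2157 = 12.46°.

12.46°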